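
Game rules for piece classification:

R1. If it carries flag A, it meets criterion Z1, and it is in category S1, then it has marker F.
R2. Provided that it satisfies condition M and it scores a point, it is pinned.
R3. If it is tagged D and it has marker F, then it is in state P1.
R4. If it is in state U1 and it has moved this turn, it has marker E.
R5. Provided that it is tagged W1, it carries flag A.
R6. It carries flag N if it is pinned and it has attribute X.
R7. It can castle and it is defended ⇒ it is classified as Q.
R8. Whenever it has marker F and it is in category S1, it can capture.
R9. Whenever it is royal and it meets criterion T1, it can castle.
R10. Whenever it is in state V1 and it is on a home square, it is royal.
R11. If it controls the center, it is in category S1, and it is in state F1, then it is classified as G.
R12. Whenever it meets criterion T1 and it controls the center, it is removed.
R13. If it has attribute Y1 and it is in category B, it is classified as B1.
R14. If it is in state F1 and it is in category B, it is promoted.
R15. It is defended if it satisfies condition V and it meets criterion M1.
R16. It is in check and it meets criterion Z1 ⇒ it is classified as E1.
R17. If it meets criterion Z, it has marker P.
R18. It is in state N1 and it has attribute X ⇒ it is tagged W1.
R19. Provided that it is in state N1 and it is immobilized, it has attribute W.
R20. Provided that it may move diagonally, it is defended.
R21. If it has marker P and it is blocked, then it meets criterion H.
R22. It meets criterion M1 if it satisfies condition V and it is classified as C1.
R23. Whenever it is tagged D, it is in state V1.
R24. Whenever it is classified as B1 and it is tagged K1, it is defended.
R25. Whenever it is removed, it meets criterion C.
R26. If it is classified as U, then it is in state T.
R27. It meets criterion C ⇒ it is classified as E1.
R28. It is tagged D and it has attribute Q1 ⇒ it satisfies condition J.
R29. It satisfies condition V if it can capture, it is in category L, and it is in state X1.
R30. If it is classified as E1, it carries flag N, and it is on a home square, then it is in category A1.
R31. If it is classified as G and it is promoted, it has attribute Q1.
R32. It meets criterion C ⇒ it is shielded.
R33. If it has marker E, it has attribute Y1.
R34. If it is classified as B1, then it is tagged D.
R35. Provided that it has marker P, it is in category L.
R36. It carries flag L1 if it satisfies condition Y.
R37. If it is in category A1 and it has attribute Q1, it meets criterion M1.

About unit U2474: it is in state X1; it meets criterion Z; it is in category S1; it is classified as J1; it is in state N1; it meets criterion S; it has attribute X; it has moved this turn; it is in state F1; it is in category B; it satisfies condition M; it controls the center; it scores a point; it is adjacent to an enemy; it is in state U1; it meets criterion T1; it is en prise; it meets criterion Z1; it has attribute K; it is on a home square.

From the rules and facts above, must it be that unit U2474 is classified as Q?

By R2 (it satisfies condition M, it scores a point): it is pinned.
By R4 (it is in state U1, it has moved this turn): it has marker E.
By R6 (it is pinned, it has attribute X): it carries flag N.
By R11 (it controls the center, it is in category S1, it is in state F1): it is classified as G.
By R12 (it meets criterion T1, it controls the center): it is removed.
By R14 (it is in state F1, it is in category B): it is promoted.
By R17 (it meets criterion Z): it has marker P.
By R18 (it is in state N1, it has attribute X): it is tagged W1.
By R25 (it is removed): it meets criterion C.
By R27 (it meets criterion C): it is classified as E1.
By R30 (it is classified as E1, it carries flag N, it is on a home square): it is in category A1.
By R31 (it is classified as G, it is promoted): it has attribute Q1.
By R33 (it has marker E): it has attribute Y1.
By R35 (it has marker P): it is in category L.
By R37 (it is in category A1, it has attribute Q1): it meets criterion M1.
By R5 (it is tagged W1): it carries flag A.
By R13 (it has attribute Y1, it is in category B): it is classified as B1.
By R34 (it is classified as B1): it is tagged D.
By R1 (it carries flag A, it meets criterion Z1, it is in category S1): it has marker F.
By R8 (it has marker F, it is in category S1): it can capture.
By R23 (it is tagged D): it is in state V1.
By R29 (it can capture, it is in category L, it is in state X1): it satisfies condition V.
By R10 (it is in state V1, it is on a home square): it is royal.
By R15 (it satisfies condition V, it meets criterion M1): it is defended.
By R9 (it is royal, it meets criterion T1): it can castle.
By R7 (it can castle, it is defended): it is classified as Q.

Yes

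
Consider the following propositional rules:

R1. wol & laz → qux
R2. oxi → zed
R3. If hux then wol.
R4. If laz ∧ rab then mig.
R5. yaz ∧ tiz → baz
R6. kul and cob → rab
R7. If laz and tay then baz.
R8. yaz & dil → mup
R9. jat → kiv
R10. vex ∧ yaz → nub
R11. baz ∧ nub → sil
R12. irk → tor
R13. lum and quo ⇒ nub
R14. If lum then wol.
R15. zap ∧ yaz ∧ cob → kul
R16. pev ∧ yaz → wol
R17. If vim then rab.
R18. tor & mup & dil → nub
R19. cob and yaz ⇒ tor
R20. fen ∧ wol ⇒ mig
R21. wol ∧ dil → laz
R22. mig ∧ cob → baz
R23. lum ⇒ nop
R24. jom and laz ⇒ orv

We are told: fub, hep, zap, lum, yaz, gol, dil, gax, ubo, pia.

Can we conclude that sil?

Forward chaining from the given facts derives: mup, wol, laz, nop, qux.
The only rule concluding sil is R11, which needs baz; that is never established.

No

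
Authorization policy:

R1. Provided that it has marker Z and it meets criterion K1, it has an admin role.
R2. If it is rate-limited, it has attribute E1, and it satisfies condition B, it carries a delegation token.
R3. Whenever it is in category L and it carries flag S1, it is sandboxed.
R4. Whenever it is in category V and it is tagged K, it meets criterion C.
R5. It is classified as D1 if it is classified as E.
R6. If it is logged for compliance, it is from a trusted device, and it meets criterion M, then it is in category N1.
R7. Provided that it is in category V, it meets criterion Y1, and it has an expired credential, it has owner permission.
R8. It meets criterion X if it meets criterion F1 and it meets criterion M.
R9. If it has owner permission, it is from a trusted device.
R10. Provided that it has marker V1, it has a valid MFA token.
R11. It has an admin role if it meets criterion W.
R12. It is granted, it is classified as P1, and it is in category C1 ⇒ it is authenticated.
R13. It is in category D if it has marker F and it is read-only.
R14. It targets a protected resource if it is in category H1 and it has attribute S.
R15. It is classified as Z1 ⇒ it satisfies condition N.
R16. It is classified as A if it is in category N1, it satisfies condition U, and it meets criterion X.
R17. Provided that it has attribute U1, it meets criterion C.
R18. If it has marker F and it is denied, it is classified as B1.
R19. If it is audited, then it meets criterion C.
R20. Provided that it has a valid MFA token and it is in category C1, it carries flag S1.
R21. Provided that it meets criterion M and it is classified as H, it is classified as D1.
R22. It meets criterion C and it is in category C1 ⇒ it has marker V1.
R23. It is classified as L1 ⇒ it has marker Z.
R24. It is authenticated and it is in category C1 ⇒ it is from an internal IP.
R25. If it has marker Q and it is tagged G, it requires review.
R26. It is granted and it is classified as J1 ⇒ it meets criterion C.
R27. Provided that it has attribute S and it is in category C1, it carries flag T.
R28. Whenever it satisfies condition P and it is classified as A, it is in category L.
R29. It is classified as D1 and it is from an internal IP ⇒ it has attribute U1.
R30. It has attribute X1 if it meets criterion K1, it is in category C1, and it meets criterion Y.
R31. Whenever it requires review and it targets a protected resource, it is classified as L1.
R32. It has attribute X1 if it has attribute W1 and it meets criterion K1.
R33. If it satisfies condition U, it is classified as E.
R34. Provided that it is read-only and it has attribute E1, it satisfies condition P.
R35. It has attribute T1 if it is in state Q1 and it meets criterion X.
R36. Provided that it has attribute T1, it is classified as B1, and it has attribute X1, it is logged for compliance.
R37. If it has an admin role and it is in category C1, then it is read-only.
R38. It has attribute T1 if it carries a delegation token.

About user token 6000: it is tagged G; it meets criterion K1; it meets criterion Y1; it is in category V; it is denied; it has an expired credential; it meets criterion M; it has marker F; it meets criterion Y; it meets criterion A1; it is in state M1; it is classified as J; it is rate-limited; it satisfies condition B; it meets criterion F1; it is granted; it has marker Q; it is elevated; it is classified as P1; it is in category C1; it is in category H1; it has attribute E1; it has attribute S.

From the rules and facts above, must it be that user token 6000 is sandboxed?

No

Forward chaining from the given facts derives: carries a delegation token, has owner permission, meets criterion X, is from a trusted device, is authenticated, targets a protected resource, is classified as B1, is from an internal IP, requires review, carries flag T, has attribute X1, is classified as L1, has attribute T1, has marker Z, is logged for compliance, has an admin role, is in category N1, is read-only, is in category D, satisfies condition P.
The only rule concluding "it is sandboxed" is R3, which needs "it is in category L"; that is never established.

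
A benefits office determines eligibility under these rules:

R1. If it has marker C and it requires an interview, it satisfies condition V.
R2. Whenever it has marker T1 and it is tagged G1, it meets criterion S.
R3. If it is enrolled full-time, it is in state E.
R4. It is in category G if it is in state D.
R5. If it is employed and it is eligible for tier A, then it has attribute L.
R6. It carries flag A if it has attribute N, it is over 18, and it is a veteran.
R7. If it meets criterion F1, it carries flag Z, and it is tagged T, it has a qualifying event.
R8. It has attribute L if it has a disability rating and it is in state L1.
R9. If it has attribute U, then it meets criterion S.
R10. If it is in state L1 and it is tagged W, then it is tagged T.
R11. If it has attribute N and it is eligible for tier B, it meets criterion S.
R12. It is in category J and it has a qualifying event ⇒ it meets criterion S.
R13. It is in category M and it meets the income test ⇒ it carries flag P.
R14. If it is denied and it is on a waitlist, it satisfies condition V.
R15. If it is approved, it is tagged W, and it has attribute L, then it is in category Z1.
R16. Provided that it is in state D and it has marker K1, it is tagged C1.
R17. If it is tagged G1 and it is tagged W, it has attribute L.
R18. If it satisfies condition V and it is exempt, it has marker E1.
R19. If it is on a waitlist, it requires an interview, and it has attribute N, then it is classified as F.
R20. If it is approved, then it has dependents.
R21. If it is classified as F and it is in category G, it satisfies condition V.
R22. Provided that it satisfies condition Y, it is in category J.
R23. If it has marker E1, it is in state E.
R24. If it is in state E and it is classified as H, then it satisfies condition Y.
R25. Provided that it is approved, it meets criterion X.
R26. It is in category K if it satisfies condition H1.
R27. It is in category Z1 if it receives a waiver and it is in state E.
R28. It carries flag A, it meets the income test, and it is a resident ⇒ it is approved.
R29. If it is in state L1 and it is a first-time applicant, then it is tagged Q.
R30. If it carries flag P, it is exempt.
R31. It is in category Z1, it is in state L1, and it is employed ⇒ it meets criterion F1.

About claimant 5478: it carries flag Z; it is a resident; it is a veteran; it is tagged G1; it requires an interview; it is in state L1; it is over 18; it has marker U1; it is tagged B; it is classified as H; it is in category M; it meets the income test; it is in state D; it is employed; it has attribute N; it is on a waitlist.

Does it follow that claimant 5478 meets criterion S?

Forward chaining from the given facts derives: is in category G, carries flag A, carries flag P, is classified as F, satisfies condition V, is approved, is exempt, has marker E1, has dependents, is in state E, satisfies condition Y, meets criterion X, is in category J.
Rules concluding "it meets criterion S": R2 needs "it has marker T1"; R9 needs "it has attribute U"; R11 needs "it is eligible for tier B"; R12 needs "it has a qualifying event" — none of these are established.

No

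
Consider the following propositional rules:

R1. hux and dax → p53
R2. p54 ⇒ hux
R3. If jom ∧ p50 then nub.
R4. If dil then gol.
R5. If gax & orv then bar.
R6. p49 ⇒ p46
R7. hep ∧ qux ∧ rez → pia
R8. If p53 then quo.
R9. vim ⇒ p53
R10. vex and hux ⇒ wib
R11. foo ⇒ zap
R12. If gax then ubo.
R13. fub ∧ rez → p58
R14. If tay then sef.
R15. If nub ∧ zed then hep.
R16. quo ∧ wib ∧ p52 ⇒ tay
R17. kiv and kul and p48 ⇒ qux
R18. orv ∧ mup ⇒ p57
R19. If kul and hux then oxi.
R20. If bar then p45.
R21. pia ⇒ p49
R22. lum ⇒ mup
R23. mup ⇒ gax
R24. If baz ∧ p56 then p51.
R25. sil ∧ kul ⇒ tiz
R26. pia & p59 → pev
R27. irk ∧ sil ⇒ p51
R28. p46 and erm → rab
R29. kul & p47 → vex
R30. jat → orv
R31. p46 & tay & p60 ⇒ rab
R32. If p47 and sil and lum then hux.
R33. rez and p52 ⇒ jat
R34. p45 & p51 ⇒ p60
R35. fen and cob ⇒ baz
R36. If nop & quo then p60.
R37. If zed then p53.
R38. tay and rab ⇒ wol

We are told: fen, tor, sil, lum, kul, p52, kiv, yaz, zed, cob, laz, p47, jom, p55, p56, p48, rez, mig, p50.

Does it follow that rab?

nub  (by R3: jom, p50)
hep  (by R15: nub, zed)
qux  (by R17: kiv, kul, p48)
mup  (by R22: lum)
gax  (by R23: mup)
vex  (by R29: kul, p47)
hux  (by R32: p47, sil, lum)
jat  (by R33: rez, p52)
baz  (by R35: fen, cob)
p53  (by R37: zed)
pia  (by R7: hep, qux, rez)
quo  (by R8: p53)
wib  (by R10: vex, hux)
tay  (by R16: quo, wib, p52)
p49  (by R21: pia)
p51  (by R24: baz, p56)
orv  (by R30: jat)
bar  (by R5: gax, orv)
p46  (by R6: p49)
p45  (by R20: bar)
p60  (by R34: p45, p51)
rab  (by R31: p46, tay, p60)

Yes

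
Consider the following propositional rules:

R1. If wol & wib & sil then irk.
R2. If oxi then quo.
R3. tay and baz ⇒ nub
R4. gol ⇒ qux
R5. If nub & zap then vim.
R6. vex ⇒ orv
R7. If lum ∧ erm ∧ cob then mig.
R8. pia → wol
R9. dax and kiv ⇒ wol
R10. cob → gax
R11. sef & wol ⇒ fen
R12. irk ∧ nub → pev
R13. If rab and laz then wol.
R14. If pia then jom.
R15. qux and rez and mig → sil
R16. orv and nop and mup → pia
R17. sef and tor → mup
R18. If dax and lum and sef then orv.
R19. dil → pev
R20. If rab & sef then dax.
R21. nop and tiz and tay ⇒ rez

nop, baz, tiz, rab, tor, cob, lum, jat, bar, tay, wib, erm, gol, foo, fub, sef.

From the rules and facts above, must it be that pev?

nub  (by R3: tay, baz)
qux  (by R4: gol)
mig  (by R7: lum, erm, cob)
mup  (by R17: sef, tor)
dax  (by R20: rab, sef)
rez  (by R21: nop, tiz, tay)
sil  (by R15: qux, rez, mig)
orv  (by R18: dax, lum, sef)
pia  (by R16: orv, nop, mup)
wol  (by R8: pia)
irk  (by R1: wol, wib, sil)
pev  (by R12: irk, nub)

Yes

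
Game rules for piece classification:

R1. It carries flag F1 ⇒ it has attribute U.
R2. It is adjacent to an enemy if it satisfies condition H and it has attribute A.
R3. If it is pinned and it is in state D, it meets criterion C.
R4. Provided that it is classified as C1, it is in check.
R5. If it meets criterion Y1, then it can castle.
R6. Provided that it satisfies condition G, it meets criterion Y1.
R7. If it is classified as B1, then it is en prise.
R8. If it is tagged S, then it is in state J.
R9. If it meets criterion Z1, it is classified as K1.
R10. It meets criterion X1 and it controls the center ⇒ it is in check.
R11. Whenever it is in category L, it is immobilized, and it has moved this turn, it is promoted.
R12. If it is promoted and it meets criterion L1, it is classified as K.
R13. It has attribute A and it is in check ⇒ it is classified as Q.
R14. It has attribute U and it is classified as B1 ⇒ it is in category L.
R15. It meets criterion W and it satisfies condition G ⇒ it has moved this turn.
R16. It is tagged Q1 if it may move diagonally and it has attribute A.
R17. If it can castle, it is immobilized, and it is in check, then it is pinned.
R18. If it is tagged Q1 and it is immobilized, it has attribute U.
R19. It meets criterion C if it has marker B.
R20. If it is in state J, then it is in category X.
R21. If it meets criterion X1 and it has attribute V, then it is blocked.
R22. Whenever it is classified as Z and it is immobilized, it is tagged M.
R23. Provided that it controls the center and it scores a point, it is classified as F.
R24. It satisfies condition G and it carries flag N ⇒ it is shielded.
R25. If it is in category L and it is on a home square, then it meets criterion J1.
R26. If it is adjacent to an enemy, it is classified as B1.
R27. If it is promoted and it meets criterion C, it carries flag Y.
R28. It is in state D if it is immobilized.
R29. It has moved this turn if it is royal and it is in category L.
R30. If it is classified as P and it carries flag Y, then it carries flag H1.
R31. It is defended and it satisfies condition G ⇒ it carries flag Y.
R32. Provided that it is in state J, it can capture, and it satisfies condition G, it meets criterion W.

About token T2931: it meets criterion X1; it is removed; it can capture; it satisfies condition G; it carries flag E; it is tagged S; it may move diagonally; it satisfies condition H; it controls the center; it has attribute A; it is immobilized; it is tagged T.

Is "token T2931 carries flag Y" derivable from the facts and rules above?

Yes

By R2 (it satisfies condition H, it has attribute A): it is adjacent to an enemy.
By R6 (it satisfies condition G): it meets criterion Y1.
By R8 (it is tagged S): it is in state J.
By R10 (it meets criterion X1, it controls the center): it is in check.
By R16 (it may move diagonally, it has attribute A): it is tagged Q1.
By R18 (it is tagged Q1, it is immobilized): it has attribute U.
By R26 (it is adjacent to an enemy): it is classified as B1.
By R28 (it is immobilized): it is in state D.
By R32 (it is in state J, it can capture, it satisfies condition G): it meets criterion W.
By R5 (it meets criterion Y1): it can castle.
By R14 (it has attribute U, it is classified as B1): it is in category L.
By R15 (it meets criterion W, it satisfies condition G): it has moved this turn.
By R17 (it can castle, it is immobilized, it is in check): it is pinned.
By R3 (it is pinned, it is in state D): it meets criterion C.
By R11 (it is in category L, it is immobilized, it has moved this turn): it is promoted.
By R27 (it is promoted, it meets criterion C): it carries flag Y.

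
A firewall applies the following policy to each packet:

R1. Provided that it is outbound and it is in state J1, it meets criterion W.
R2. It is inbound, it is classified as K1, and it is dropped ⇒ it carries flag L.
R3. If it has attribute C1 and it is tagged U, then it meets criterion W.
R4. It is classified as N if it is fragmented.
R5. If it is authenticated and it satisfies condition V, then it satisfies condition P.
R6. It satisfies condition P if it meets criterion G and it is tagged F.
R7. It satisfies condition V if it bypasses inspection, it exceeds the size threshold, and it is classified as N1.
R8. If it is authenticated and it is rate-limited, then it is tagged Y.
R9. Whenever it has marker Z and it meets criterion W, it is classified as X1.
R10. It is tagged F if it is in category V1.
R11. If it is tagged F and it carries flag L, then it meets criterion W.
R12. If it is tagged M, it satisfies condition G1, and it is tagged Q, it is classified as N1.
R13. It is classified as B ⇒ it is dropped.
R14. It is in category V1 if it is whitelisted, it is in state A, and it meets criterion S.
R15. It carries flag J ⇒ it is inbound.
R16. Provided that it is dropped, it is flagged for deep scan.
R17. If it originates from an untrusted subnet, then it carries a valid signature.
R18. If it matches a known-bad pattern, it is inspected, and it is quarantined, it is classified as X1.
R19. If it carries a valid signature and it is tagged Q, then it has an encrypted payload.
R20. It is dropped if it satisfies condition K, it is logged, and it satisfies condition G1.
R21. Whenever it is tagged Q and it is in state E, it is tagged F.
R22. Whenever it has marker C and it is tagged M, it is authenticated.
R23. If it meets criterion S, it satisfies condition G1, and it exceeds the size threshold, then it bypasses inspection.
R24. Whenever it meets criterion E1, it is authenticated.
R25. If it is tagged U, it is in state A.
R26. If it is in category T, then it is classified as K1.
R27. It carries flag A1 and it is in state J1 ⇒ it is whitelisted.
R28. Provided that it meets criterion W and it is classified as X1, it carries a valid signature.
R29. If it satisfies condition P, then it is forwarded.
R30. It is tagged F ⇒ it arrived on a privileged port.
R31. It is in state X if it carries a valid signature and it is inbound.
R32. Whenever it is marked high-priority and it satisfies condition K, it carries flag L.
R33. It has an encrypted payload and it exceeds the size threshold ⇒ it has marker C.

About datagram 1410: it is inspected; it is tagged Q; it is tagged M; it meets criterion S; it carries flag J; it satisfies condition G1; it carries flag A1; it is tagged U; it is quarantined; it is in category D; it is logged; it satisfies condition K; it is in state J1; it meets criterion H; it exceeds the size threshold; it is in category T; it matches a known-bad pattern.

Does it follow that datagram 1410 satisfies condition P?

Yes

By R12 (it is tagged M, it satisfies condition G1, it is tagged Q): it is classified as N1.
By R15 (it carries flag J): it is inbound.
By R18 (it matches a known-bad pattern, it is inspected, it is quarantined): it is classified as X1.
By R20 (it satisfies condition K, it is logged, it satisfies condition G1): it is dropped.
By R23 (it meets criterion S, it satisfies condition G1, it exceeds the size threshold): it bypasses inspection.
By R25 (it is tagged U): it is in state A.
By R26 (it is in category T): it is classified as K1.
By R27 (it carries flag A1, it is in state J1): it is whitelisted.
By R2 (it is inbound, it is classified as K1, it is dropped): it carries flag L.
By R7 (it bypasses inspection, it exceeds the size threshold, it is classified as N1): it satisfies condition V.
By R14 (it is whitelisted, it is in state A, it meets criterion S): it is in category V1.
By R10 (it is in category V1): it is tagged F.
By R11 (it is tagged F, it carries flag L): it meets criterion W.
By R28 (it meets criterion W, it is classified as X1): it carries a valid signature.
By R19 (it carries a valid signature, it is tagged Q): it has an encrypted payload.
By R33 (it has an encrypted payload, it exceeds the size threshold): it has marker C.
By R22 (it has marker C, it is tagged M): it is authenticated.
By R5 (it is authenticated, it satisfies condition V): it satisfies condition P.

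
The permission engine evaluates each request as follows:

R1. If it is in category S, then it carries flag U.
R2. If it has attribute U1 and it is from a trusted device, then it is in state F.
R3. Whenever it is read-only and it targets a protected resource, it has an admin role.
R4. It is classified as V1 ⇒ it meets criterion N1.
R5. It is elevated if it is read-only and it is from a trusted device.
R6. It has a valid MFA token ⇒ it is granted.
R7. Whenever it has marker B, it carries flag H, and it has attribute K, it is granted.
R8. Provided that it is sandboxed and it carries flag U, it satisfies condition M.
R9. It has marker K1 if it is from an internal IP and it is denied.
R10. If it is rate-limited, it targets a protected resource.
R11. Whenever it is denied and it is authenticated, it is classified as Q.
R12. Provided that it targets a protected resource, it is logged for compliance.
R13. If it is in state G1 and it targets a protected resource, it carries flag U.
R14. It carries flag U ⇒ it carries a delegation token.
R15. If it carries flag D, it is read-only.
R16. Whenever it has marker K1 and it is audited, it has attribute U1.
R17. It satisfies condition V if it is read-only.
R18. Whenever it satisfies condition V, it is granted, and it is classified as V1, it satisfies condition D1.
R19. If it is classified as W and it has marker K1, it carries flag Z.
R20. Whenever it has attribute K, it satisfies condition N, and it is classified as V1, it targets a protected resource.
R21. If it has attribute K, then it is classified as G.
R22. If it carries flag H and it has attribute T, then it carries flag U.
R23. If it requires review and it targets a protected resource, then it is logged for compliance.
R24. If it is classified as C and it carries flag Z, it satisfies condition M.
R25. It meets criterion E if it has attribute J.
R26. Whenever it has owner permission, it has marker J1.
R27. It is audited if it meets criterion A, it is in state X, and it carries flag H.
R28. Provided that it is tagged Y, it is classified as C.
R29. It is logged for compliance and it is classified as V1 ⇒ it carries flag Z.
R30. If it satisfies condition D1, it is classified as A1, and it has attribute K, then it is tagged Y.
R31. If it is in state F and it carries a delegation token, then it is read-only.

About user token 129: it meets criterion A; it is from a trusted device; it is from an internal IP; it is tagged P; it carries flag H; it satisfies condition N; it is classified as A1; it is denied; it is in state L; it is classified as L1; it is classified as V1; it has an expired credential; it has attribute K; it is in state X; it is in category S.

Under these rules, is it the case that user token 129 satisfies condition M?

Forward chaining from the given facts derives: carries flag U, meets criterion N1, has marker K1, carries a delegation token, targets a protected resource, is classified as G, is audited, is logged for compliance, has attribute U1, carries flag Z, is in state F, is read-only, has an admin role, is elevated, satisfies condition V.
Rules concluding "it satisfies condition M": R8 needs "it is sandboxed"; R24 needs "it is classified as C" — none of these are established.

No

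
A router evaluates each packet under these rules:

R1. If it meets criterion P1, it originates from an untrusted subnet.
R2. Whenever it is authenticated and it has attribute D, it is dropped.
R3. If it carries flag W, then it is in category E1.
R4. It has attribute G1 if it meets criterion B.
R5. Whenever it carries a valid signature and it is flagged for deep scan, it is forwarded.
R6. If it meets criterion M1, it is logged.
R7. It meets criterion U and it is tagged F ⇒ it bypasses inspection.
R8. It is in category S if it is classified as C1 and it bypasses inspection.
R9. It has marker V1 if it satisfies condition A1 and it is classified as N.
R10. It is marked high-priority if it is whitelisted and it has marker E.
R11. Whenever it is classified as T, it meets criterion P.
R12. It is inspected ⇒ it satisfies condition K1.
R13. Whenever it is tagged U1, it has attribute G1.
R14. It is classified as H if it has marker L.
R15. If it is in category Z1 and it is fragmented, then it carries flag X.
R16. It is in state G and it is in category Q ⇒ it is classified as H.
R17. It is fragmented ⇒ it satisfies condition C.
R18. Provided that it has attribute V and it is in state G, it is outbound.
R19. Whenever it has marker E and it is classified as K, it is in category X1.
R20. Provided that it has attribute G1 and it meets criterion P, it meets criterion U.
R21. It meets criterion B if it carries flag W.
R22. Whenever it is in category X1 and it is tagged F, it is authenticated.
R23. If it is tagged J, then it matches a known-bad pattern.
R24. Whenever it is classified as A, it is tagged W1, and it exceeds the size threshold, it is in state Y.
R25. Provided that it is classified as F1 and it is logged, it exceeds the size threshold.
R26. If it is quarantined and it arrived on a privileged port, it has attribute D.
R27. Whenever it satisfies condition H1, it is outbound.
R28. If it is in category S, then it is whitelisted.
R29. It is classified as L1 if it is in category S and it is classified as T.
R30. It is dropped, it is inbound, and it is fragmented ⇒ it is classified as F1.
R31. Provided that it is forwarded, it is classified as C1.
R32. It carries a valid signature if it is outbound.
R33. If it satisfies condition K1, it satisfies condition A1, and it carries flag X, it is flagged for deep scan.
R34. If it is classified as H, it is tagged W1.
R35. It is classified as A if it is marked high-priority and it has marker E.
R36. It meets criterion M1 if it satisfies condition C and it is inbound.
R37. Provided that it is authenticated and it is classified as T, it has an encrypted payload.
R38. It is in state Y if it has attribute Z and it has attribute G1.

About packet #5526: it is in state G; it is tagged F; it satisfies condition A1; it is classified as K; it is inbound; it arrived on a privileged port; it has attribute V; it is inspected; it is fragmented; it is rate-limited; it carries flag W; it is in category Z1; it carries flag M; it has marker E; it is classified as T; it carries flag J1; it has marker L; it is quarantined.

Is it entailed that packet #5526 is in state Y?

By R11 (it is classified as T): it meets criterion P.
By R12 (it is inspected): it satisfies condition K1.
By R14 (it has marker L): it is classified as H.
By R15 (it is in category Z1, it is fragmented): it carries flag X.
By R17 (it is fragmented): it satisfies condition C.
By R18 (it has attribute V, it is in state G): it is outbound.
By R19 (it has marker E, it is classified as K): it is in category X1.
By R21 (it carries flag W): it meets criterion B.
By R22 (it is in category X1, it is tagged F): it is authenticated.
By R26 (it is quarantined, it arrived on a privileged port): it has attribute D.
By R32 (it is outbound): it carries a valid signature.
By R33 (it satisfies condition K1, it satisfies condition A1, it carries flag X): it is flagged for deep scan.
By R34 (it is classified as H): it is tagged W1.
By R36 (it satisfies condition C, it is inbound): it meets criterion M1.
By R2 (it is authenticated, it has attribute D): it is dropped.
By R4 (it meets criterion B): it has attribute G1.
By R5 (it carries a valid signature, it is flagged for deep scan): it is forwarded.
By R6 (it meets criterion M1): it is logged.
By R20 (it has attribute G1, it meets criterion P): it meets criterion U.
By R30 (it is dropped, it is inbound, it is fragmented): it is classified as F1.
By R31 (it is forwarded): it is classified as C1.
By R7 (it meets criterion U, it is tagged F): it bypasses inspection.
By R8 (it is classified as C1, it bypasses inspection): it is in category S.
By R25 (it is classified as F1, it is logged): it exceeds the size threshold.
By R28 (it is in category S): it is whitelisted.
By R10 (it is whitelisted, it has marker E): it is marked high-priority.
By R35 (it is marked high-priority, it has marker E): it is classified as A.
By R24 (it is classified as A, it is tagged W1, it exceeds the size threshold): it is in state Y.

Yes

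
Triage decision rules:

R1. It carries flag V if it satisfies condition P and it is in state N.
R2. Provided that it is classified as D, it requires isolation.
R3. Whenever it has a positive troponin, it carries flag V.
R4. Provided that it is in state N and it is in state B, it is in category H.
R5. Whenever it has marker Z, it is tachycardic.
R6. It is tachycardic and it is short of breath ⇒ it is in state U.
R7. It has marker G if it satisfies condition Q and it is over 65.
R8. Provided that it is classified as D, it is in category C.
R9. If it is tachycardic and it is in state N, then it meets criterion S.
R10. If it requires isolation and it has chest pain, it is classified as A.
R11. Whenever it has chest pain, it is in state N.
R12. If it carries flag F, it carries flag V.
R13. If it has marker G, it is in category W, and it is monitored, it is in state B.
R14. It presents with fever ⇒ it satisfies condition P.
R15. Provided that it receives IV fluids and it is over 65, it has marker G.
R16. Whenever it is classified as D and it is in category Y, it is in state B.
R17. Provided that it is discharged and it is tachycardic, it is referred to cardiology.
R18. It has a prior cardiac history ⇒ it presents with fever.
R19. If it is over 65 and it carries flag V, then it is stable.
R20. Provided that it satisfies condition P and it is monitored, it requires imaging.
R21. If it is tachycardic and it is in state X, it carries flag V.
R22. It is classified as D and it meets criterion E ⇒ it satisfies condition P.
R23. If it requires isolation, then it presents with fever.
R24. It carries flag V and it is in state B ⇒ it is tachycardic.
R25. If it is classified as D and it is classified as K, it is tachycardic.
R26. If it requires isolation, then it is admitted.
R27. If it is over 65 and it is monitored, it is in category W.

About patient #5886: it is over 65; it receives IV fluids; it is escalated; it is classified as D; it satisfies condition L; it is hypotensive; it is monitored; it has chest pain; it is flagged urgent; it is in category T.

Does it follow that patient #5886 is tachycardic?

By R2 (it is classified as D): it requires isolation.
By R11 (it has chest pain): it is in state N.
By R15 (it receives IV fluids, it is over 65): it has marker G.
By R23 (it requires isolation): it presents with fever.
By R27 (it is over 65, it is monitored): it is in category W.
By R13 (it has marker G, it is in category W, it is monitored): it is in state B.
By R14 (it presents with fever): it satisfies condition P.
By R1 (it satisfies condition P, it is in state N): it carries flag V.
By R24 (it carries flag V, it is in state B): it is tachycardic.

Yes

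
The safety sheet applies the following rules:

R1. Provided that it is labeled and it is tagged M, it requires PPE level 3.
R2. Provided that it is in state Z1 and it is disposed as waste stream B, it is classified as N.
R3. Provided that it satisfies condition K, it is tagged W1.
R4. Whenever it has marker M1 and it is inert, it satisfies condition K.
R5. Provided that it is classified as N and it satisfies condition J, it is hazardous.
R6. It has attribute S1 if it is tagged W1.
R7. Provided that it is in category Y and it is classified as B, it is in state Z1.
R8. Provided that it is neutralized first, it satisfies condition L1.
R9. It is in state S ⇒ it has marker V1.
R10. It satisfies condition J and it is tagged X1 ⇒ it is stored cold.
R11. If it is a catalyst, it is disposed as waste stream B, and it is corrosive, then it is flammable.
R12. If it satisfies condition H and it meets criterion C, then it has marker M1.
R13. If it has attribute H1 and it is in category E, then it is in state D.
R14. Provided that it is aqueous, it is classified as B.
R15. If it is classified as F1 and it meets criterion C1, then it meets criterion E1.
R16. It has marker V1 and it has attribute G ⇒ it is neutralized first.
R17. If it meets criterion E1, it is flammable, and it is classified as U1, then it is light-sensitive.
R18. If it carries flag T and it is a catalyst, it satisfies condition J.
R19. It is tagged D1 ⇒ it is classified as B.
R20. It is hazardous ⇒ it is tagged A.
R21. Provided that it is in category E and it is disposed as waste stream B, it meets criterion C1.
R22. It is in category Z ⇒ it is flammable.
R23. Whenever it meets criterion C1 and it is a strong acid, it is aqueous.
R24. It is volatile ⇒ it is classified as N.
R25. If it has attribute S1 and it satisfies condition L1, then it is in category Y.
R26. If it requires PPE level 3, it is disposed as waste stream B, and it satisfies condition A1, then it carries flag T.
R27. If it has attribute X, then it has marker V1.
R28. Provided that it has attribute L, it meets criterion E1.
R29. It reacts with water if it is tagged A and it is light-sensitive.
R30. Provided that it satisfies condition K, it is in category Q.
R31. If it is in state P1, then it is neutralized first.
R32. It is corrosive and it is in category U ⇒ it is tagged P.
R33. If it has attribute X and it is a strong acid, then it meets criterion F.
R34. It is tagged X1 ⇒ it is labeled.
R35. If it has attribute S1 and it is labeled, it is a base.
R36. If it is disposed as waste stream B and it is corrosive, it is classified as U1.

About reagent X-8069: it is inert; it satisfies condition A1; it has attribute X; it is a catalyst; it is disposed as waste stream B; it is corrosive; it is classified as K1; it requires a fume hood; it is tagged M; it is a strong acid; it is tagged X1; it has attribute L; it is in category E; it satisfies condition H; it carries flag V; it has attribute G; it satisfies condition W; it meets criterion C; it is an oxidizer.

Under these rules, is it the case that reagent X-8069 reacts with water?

By R11 (it is a catalyst, it is disposed as waste stream B, it is corrosive): it is flammable.
By R12 (it satisfies condition H, it meets criterion C): it has marker M1.
By R21 (it is in category E, it is disposed as waste stream B): it meets criterion C1.
By R23 (it meets criterion C1, it is a strong acid): it is aqueous.
By R27 (it has attribute X): it has marker V1.
By R28 (it has attribute L): it meets criterion E1.
By R34 (it is tagged X1): it is labeled.
By R36 (it is disposed as waste stream B, it is corrosive): it is classified as U1.
By R1 (it is labeled, it is tagged M): it requires PPE level 3.
By R4 (it has marker M1, it is inert): it satisfies condition K.
By R14 (it is aqueous): it is classified as B.
By R16 (it has marker V1, it has attribute G): it is neutralized first.
By R17 (it meets criterion E1, it is flammable, it is classified as U1): it is light-sensitive.
By R26 (it requires PPE level 3, it is disposed as waste stream B, it satisfies condition A1): it carries flag T.
By R3 (it satisfies condition K): it is tagged W1.
By R6 (it is tagged W1): it has attribute S1.
By R8 (it is neutralized first): it satisfies condition L1.
By R18 (it carries flag T, it is a catalyst): it satisfies condition J.
By R25 (it has attribute S1, it satisfies condition L1): it is in category Y.
By R7 (it is in category Y, it is classified as B): it is in state Z1.
By R2 (it is in state Z1, it is disposed as waste stream B): it is classified as N.
By R5 (it is classified as N, it satisfies condition J): it is hazardous.
By R20 (it is hazardous): it is tagged A.
By R29 (it is tagged A, it is light-sensitive): it reacts with water.

Yes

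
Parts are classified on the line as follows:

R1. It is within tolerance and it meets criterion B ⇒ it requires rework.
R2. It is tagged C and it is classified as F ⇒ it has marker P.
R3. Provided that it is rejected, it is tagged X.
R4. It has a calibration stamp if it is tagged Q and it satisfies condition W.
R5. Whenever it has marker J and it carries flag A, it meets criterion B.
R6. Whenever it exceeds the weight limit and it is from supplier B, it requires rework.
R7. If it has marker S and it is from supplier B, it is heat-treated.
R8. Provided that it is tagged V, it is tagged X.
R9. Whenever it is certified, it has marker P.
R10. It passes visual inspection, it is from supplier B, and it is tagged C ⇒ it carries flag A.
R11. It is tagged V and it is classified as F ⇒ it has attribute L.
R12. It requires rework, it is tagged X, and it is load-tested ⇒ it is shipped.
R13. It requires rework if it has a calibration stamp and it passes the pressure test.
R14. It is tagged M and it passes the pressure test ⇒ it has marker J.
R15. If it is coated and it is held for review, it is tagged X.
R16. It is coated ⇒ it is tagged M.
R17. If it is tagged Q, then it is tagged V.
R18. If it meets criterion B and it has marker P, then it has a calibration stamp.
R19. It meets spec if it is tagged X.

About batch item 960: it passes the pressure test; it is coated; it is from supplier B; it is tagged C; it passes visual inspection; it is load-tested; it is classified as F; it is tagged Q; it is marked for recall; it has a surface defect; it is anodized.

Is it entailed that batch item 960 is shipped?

Yes

By R2 (it is tagged C, it is classified as F): it has marker P.
By R10 (it passes visual inspection, it is from supplier B, it is tagged C): it carries flag A.
By R16 (it is coated): it is tagged M.
By R17 (it is tagged Q): it is tagged V.
By R8 (it is tagged V): it is tagged X.
By R14 (it is tagged M, it passes the pressure test): it has marker J.
By R5 (it has marker J, it carries flag A): it meets criterion B.
By R18 (it meets criterion B, it has marker P): it has a calibration stamp.
By R13 (it has a calibration stamp, it passes the pressure test): it requires rework.
By R12 (it requires rework, it is tagged X, it is load-tested): it is shipped.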